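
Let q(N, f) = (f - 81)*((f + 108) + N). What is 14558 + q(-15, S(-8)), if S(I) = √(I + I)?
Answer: 7009 + 48*I ≈ 7009.0 + 48.0*I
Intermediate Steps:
S(I) = √2*√I (S(I) = √(2*I) = √2*√I)
q(N, f) = (-81 + f)*(108 + N + f) (q(N, f) = (-81 + f)*((108 + f) + N) = (-81 + f)*(108 + N + f))
14558 + q(-15, S(-8)) = 14558 + (-8748 + (√2*√(-8))² - 81*(-15) + 27*(√2*√(-8)) - 15*√2*√(-8)) = 14558 + (-8748 + (√2*(2*I*√2))² + 1215 + 27*(√2*(2*I*√2)) - 15*√2*2*I*√2) = 14558 + (-8748 + (4*I)² + 1215 + 27*(4*I) - 60*I) = 14558 + (-8748 - 16 + 1215 + 108*I - 60*I) = 14558 + (-7549 + 48*I) = 7009 + 48*I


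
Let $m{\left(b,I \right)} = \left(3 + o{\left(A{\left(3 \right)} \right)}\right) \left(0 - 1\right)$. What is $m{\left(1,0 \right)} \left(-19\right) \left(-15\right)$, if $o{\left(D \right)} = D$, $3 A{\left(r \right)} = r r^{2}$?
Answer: $-3420$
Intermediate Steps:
$A{\left(r \right)} = \frac{r^{3}}{3}$ ($A{\left(r \right)} = \frac{r r^{2}}{3} = \frac{r^{3}}{3}$)
$m{\left(b,I \right)} = -12$ ($m{\left(b,I \right)} = \left(3 + \frac{3^{3}}{3}\right) \left(0 - 1\right) = \left(3 + \frac{1}{3} \cdot 27\right) \left(-1\right) = \left(3 + 9\right) \left(-1\right) = 12 \left(-1\right) = -12$)
$m{\left(1,0 \right)} \left(-19\right) \left(-15\right) = \left(-12\right) \left(-19\right) \left(-15\right) = 228 \left(-15\right) = -3420$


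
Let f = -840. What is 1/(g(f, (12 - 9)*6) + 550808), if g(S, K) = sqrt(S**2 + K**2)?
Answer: 137702/75847186735 - 3*sqrt(19609)/151694373470 ≈ 1.8128e-6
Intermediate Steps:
g(S, K) = sqrt(K**2 + S**2)
1/(g(f, (12 - 9)*6) + 550808) = 1/(sqrt(((12 - 9)*6)**2 + (-840)**2) + 550808) = 1/(sqrt((3*6)**2 + 705600) + 550808) = 1/(sqrt(18**2 + 705600) + 550808) = 1/(sqrt(324 + 705600) + 550808) = 1/(sqrt(705924) + 550808) = 1/(6*sqrt(19609) + 550808) = 1/(550808 + 6*sqrt(19609))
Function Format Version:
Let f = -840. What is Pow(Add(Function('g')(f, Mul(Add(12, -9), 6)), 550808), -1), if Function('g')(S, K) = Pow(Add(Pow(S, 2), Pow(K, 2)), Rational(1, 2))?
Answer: Add(Rational(137702, 75847186735), Mul(Rational(-3, 151694373470), Pow(19609, Rational(1, 2)))) ≈ 1.8128e-6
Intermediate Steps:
Function('g')(S, K) = Pow(Add(Pow(K, 2), Pow(S, 2)), Rational(1, 2))
Pow(Add(Function('g')(f, Mul(Add(12, -9), 6)), 550808), -1) = Pow(Add(Pow(Add(Pow(Mul(Add(12, -9), 6), 2), Pow(-840, 2)), Rational(1, 2)), 550808), -1) = Pow(Add(Pow(Add(Pow(Mul(3, 6), 2), 705600), Rational(1, 2)), 550808), -1) = Pow(Add(Pow(Add(Pow(18, 2), 705600), Rational(1, 2)), 550808), -1) = Pow(Add(Pow(Add(324, 705600), Rational(1, 2)), 550808), -1) = Pow(Add(Pow(705924, Rational(1, 2)), 550808), -1) = Pow(Add(Mul(6, Pow(19609, Rational(1, 2))), 550808), -1) = Pow(Add(550808, Mul(6, Pow(19609, Rational(1, 2)))), -1)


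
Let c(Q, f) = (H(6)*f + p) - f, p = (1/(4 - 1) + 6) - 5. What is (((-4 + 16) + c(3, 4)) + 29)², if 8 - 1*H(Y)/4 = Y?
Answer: 44521/9 ≈ 4946.8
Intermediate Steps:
H(Y) = 32 - 4*Y
p = 4/3 (p = (1/3 + 6) - 5 = (⅓ + 6) - 5 = 19/3 - 5 = 4/3 ≈ 1.3333)
c(Q, f) = 4/3 + 7*f (c(Q, f) = ((32 - 4*6)*f + 4/3) - f = ((32 - 24)*f + 4/3) - f = (8*f + 4/3) - f = (4/3 + 8*f) - f = 4/3 + 7*f)
(((-4 + 16) + c(3, 4)) + 29)² = (((-4 + 16) + (4/3 + 7*4)) + 29)² = ((12 + (4/3 + 28)) + 29)² = ((12 + 88/3) + 29)² = (124/3 + 29)² = (211/3)² = 44521/9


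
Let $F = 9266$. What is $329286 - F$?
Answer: $320020$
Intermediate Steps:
$329286 - F = 329286 - 9266 = 320020$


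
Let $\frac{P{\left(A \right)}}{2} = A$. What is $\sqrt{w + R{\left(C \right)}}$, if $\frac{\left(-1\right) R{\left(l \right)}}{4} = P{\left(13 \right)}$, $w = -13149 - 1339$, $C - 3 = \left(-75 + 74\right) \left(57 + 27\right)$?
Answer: $16 i \sqrt{57} \approx 120.8 i$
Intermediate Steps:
$P{\left(A \right)} = 2 A$
$C = -81$ ($C = 3 + \left(-75 + 74\right) \left(57 + 27\right) = 3 - 84 = -81$)
$w = -14488$
$R{\left(l \right)} = -104$ ($R{\left(l \right)} = - 4 \cdot 2 \cdot 13 = \left(-4\right) 26 = -104$)
$\sqrt{w + R{\left(C \right)}} = \sqrt{-14488 - 104} = \sqrt{-14592} = 16 i \sqrt{57}$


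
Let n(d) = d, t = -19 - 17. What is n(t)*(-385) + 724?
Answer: 14584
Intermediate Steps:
t = -36
n(t)*(-385) + 724 = -36*(-385) + 724 = 13860 + 724 = 14584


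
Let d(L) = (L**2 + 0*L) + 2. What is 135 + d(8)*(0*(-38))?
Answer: 135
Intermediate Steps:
d(L) = 2 + L**2 (d(L) = (L**2 + 0) + 2 = L**2 + 2 = 2 + L**2)
135 + d(8)*(0*(-38)) = 135 + (2 + 8**2)*(0*(-38)) = 135 + (2 + 64)*0 = 135 + 66*0 = 135 + 0 = 135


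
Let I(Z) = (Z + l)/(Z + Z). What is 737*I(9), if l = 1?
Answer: 3685/9 ≈ 409.44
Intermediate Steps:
I(Z) = (1 + Z)/(2*Z) (I(Z) = (Z + 1)/(Z + Z) = (1 + Z)/((2*Z)) = (1 + Z)*(1/(2*Z)) = (1 + Z)/(2*Z))
737*I(9) = 737*((½)*(1 + 9)/9) = 737*((½)*(⅑)*10) = 737*(5/9) = 3685/9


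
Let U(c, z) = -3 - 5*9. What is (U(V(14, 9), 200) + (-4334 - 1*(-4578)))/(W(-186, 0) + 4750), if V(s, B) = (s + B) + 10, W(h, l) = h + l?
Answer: 7/163 ≈ 0.042945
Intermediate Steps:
V(s, B) = 10 + B + s (V(s, B) = (B + s) + 10 = 10 + B + s)
U(c, z) = -48 (U(c, z) = -3 - 1*45 = -3 - 45 = -48)
(U(V(14, 9), 200) + (-4334 - 1*(-4578)))/(W(-186, 0) + 4750) = (-48 + (-4334 - 1*(-4578)))/((-186 + 0) + 4750) = (-48 + (-4334 + 4578))/(-186 + 4750) = (-48 + 244)/4564 = 196*(1/4564) = 7/163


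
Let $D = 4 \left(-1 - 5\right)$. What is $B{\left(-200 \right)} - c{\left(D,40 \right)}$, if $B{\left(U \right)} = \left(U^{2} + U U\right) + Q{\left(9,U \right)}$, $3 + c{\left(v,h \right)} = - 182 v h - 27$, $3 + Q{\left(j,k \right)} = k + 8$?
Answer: $-94885$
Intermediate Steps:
$Q{\left(j,k \right)} = 5 + k$ ($Q{\left(j,k \right)} = -3 + \left(k + 8\right) = -3 + \left(8 + k\right) = 5 + k$)
$D = -24$ ($D = 4 \left(-6\right) = -24$)
$c{\left(v,h \right)} = -30 - 182 h v$ ($c{\left(v,h \right)} = -3 + \left(- 182 v h - 27\right) = -3 - \left(27 + 182 h v\right) = -30 - 182 h v$)
$B{\left(U \right)} = 5 + U + 2 U^{2}$ ($B{\left(U \right)} = \left(U^{2} + U U\right) + \left(5 + U\right) = \left(U^{2} + U^{2}\right) + \left(5 + U\right) = 2 U^{2} + \left(5 + U\right) = 5 + U + 2 U^{2}$)
$B{\left(-200 \right)} - c{\left(D,40 \right)} = \left(5 - 200 + 2 \left(-200\right)^{2}\right) - \left(-30 - 7280 \left(-24\right)\right) = \left(5 - 200 + 2 \cdot 40000\right) - \left(-30 + 174720\right) = \left(5 - 200 + 80000\right) - 174690 = 79805 - 174690 = -94885$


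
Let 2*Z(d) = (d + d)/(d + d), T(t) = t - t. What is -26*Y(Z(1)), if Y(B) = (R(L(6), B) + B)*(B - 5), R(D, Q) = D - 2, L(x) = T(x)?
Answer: -351/2 ≈ -175.50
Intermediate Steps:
T(t) = 0
L(x) = 0
Z(d) = ½ (Z(d) = ((d + d)/(d + d))/2 = ((2*d)/((2*d)))/2 = ((2*d)*(1/(2*d)))/2 = (½)*1 = ½)
R(D, Q) = -2 + D
Y(B) = (-5 + B)*(-2 + B) (Y(B) = ((-2 + 0) + B)*(B - 5) = (-2 + B)*(-5 + B) = (-5 + B)*(-2 + B))
-26*Y(Z(1)) = -26*(10 + (½)² - 7*½) = -26*(10 + ¼ - 7/2) = -26*27/4 = -351/2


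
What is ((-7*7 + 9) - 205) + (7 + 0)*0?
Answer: -245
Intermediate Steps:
((-7*7 + 9) - 205) + (7 + 0)*0 = ((-49 + 9) - 205) + 7*0 = (-40 - 205) + 0 = -245 + 0 = -245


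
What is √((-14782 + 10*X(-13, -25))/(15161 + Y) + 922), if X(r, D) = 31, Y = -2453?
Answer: 2*√28686898/353 ≈ 30.346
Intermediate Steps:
√((-14782 + 10*X(-13, -25))/(15161 + Y) + 922) = √((-14782 + 10*31)/(15161 - 2453) + 922) = √((-14782 + 310)/12708 + 922) = √(-14472*1/12708 + 922) = √(-402/353 + 922) = √(325064/353) = 2*√28686898/353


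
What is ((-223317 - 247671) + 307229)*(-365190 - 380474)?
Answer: 122109190976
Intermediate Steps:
((-223317 - 247671) + 307229)*(-365190 - 380474) = (-470988 + 307229)*(-745664) = -163759*(-745664) = 122109190976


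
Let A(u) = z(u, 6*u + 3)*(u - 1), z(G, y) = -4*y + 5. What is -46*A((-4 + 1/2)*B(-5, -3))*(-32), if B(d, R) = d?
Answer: -10370976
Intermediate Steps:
z(G, y) = 5 - 4*y
A(u) = (-1 + u)*(-7 - 24*u) (A(u) = (5 - 4*(6*u + 3))*(u - 1) = (5 - 4*(3 + 6*u))*(-1 + u) = (5 + (-12 - 24*u))*(-1 + u) = (-7 - 24*u)*(-1 + u) = (-1 + u)*(-7 - 24*u))
-46*A((-4 + 1/2)*B(-5, -3))*(-32) = -(-46)*(-1 + (-4 + 1/2)*(-5))*(7 + 24*((-4 + 1/2)*(-5)))*(-32) = -(-46)*(-1 - 7/2*(-5))*(7 + 24*(-7/2*(-5)))*(-32) = -(-46)*(-1 + 35/2)*(7 + 24*(35/2))*(-32) = -(-46)*33*(7 + 420)/2*(-32) = -(-46)*33*427/2*(-32) = -46*(-14091/2)*(-32) = 324093*(-32) = -10370976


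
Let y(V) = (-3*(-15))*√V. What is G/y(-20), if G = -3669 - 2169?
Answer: 973*I*√5/75 ≈ 29.009*I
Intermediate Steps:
y(V) = 45*√V
G = -5838
G/y(-20) = -5838*(-I*√5/450) = -(-973)*I*√5/75 = 973*I*√5/75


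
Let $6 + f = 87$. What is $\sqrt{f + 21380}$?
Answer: $\sqrt{21461} \approx 146.5$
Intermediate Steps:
$f = 81$ ($f = -6 + 87 = 81$)
$\sqrt{f + 21380} = \sqrt{81 + 21380} = \sqrt{21461}$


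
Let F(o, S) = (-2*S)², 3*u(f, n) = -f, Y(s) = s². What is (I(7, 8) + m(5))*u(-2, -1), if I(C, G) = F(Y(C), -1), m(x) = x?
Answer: 6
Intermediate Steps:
u(f, n) = -f/3 (u(f, n) = (-f)/3 = -f/3)
F(o, S) = 4*S²
I(C, G) = 4 (I(C, G) = 4*(-1)² = 4*1 = 4)
(I(7, 8) + m(5))*u(-2, -1) = (4 + 5)*(-⅓*(-2)) = 9*(⅔) = 6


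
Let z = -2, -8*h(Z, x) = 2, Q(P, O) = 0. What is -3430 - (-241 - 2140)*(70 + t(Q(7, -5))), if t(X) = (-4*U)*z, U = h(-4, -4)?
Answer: 158478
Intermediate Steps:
h(Z, x) = -1/4 (h(Z, x) = -1/8*2 = -1/4)
U = -1/4 ≈ -0.25000
t(X) = -2 (t(X) = -4*(-1/4)*(-2) = 1*(-2) = -2)
-3430 - (-241 - 2140)*(70 + t(Q(7, -5))) = -3430 - (-241 - 2140)*(70 - 2) = -3430 - (-2381)*68 = -3430 - 1*(-161908) = -3430 + 161908 = 158478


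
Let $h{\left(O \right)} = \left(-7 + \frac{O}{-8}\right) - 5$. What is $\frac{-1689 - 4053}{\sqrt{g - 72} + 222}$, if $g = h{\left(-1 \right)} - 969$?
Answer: $- \frac{10197792}{402695} + \frac{11484 i \sqrt{16846}}{402695} \approx -25.324 + 3.7014 i$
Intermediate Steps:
$h{\left(O \right)} = -12 - \frac{O}{8}$ ($h{\left(O \right)} = \left(-7 + O \left(- \frac{1}{8}\right)\right) - 5 = \left(-7 - \frac{O}{8}\right) - 5 = -12 - \frac{O}{8}$)
$g = - \frac{7847}{8}$ ($g = \left(-12 - - \frac{1}{8}\right) - 969 = \left(-12 + \frac{1}{8}\right) - 969 = - \frac{95}{8} - 969 = - \frac{7847}{8} \approx -980.88$)
$\frac{-1689 - 4053}{\sqrt{g - 72} + 222} = \frac{-1689 - 4053}{\sqrt{- \frac{7847}{8} - 72} + 222} = - \frac{5742}{\sqrt{- \frac{8423}{8}} + 222} = - \frac{5742}{\frac{i \sqrt{16846}}{4} + 222} = - \frac{5742}{222 + \frac{i \sqrt{16846}}{4}}$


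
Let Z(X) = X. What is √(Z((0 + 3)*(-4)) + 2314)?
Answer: √2302 ≈ 47.979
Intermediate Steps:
√(Z((0 + 3)*(-4)) + 2314) = √((0 + 3)*(-4) + 2314) = √(3*(-4) + 2314) = √(-12 + 2314) = √2302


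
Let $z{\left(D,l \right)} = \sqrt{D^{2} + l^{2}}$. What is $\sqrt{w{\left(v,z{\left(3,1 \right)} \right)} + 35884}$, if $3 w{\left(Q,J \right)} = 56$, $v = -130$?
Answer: $\frac{2 \sqrt{80781}}{3} \approx 189.48$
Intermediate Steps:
$w{\left(Q,J \right)} = \frac{56}{3}$ ($w{\left(Q,J \right)} = \frac{1}{3} \cdot 56 = \frac{56}{3}$)
$\sqrt{w{\left(v,z{\left(3,1 \right)} \right)} + 35884} = \sqrt{\frac{56}{3} + 35884} = \sqrt{\frac{107708}{3}} = \frac{2 \sqrt{80781}}{3}$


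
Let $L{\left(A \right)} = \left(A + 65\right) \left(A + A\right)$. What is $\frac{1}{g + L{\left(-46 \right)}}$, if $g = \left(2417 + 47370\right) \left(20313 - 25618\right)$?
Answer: $- \frac{1}{264121783} \approx -3.7861 \cdot 10^{-9}$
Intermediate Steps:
$L{\left(A \right)} = 2 A \left(65 + A\right)$ ($L{\left(A \right)} = \left(65 + A\right) 2 A = 2 A \left(65 + A\right)$)
$g = -264120035$ ($g = 49787 \left(-5305\right) = -264120035$)
$\frac{1}{g + L{\left(-46 \right)}} = \frac{1}{-264120035 + 2 \left(-46\right) \left(65 - 46\right)} = \frac{1}{-264120035 + 2 \left(-46\right) 19} = \frac{1}{-264120035 - 1748} = \frac{1}{-264121783} = - \frac{1}{264121783}$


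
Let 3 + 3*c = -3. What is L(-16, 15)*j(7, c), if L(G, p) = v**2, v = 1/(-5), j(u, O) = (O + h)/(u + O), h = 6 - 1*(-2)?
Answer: 6/125 ≈ 0.048000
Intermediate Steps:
c = -2 (c = -1 + (1/3)*(-3) = -1 - 1 = -2)
h = 8 (h = 6 + 2 = 8)
j(u, O) = (8 + O)/(O + u) (j(u, O) = (O + 8)/(u + O) = (8 + O)/(O + u))
v = -1/5 ≈ -0.20000
L(G, p) = 1/25 (L(G, p) = (-1/5)**2 = 1/25)
L(-16, 15)*j(7, c) = ((8 - 2)/(-2 + 7))/25 = (6/5)/25 = ((1/5)*6)/25 = (1/25)*(6/5) = 6/125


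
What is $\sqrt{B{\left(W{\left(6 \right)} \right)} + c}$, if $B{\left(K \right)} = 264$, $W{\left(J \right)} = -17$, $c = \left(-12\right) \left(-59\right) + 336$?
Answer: $2 \sqrt{327} \approx 36.166$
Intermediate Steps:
$c = 1044$ ($c = 708 + 336 = 1044$)
$\sqrt{B{\left(W{\left(6 \right)} \right)} + c} = \sqrt{264 + 1044} = \sqrt{1308} = 2 \sqrt{327}$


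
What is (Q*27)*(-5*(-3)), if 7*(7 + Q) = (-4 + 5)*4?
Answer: -18225/7 ≈ -2603.6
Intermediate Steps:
Q = -45/7 (Q = -7 + ((-4 + 5)*4)/7 = -7 + (1*4)/7 = -7 + (1/7)*4 = -7 + 4/7 = -45/7 ≈ -6.4286)
(Q*27)*(-5*(-3)) = (-45/7*27)*(-5*(-3)) = -1215/7*15 = -18225/7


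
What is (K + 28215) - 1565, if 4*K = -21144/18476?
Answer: 246190057/9238 ≈ 26650.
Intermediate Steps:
K = -2643/9238 (K = (-21144/18476)/4 = (-21144*1/18476)/4 = (¼)*(-5286/4619) = -2643/9238 ≈ -0.28610)
(K + 28215) - 1565 = (-2643/9238 + 28215) - 1565 = 260647527/9238 - 1565 = 246190057/9238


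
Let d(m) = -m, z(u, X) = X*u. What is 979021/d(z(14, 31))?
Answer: -979021/434 ≈ -2255.8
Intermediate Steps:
979021/d(z(14, 31)) = 979021/((-31*14)) = 979021/((-1*434)) = 979021/(-434) = 979021*(-1/434) = -979021/434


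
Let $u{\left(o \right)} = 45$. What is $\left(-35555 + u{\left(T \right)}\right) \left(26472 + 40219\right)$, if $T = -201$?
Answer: $-2368197410$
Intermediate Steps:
$\left(-35555 + u{\left(T \right)}\right) \left(26472 + 40219\right) = \left(-35555 + 45\right) \left(26472 + 40219\right) = \left(-35510\right) 66691 = -2368197410$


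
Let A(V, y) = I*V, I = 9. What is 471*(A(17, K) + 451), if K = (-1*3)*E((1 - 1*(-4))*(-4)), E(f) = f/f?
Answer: 284484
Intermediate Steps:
E(f) = 1
K = -3 (K = -1*3*1 = -3*1 = -3)
A(V, y) = 9*V
471*(A(17, K) + 451) = 471*(9*17 + 451) = 471*(153 + 451) = 471*604 = 284484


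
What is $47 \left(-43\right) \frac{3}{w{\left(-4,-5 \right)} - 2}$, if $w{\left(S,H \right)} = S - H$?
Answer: $6063$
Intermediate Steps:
$47 \left(-43\right) \frac{3}{w{\left(-4,-5 \right)} - 2} = 47 \left(-43\right) \frac{3}{\left(-4 - -5\right) - 2} = - 2021 \frac{3}{\left(-4 + 5\right) - 2} = - 2021 \frac{3}{1 - 2} = - 2021 \frac{3}{-1} = - 2021 \cdot 3 \left(-1\right) = \left(-2021\right) \left(-3\right) = 6063$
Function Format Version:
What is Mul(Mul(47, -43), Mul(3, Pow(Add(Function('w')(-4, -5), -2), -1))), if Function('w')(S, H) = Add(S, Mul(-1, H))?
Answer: 6063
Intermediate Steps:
Mul(Mul(47, -43), Mul(3, Pow(Add(Function('w')(-4, -5), -2), -1))) = Mul(Mul(47, -43), Mul(3, Pow(Add(Add(-4, Mul(-1, -5)), -2), -1))) = Mul(-2021, Mul(3, Pow(Add(Add(-4, 5), -2), -1))) = Mul(-2021, Mul(3, Pow(Add(1, -2), -1))) = Mul(-2021, Mul(3, Pow(-1, -1))) = Mul(-2021, Mul(3, -1)) = Mul(-2021, -3) = 6063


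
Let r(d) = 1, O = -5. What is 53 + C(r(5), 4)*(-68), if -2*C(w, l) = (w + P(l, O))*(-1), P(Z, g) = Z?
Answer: -117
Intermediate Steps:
C(w, l) = l/2 + w/2 (C(w, l) = -(w + l)*(-1)/2 = -(l + w)*(-1)/2 = -(-l - w)/2 = l/2 + w/2)
53 + C(r(5), 4)*(-68) = 53 + ((1/2)*4 + (1/2)*1)*(-68) = 53 + (2 + 1/2)*(-68) = 53 + (5/2)*(-68) = 53 - 170 = -117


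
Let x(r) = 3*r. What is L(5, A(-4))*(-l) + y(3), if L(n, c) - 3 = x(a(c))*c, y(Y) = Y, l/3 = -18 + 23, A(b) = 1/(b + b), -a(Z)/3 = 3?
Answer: -741/8 ≈ -92.625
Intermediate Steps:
a(Z) = -9 (a(Z) = -3*3 = -9)
A(b) = 1/(2*b)
l = 15 (l = 3*(-18 + 23) = 3*5 = 15)
L(n, c) = 3 - 27*c (L(n, c) = 3 + (3*(-9))*c = 3 - 27*c)
L(5, A(-4))*(-l) + y(3) = (3 - 27/(2*(-4)))*(-1*15) + 3 = (3 - 27*(-1)/(2*4))*(-15) + 3 = (3 - 27*(-⅛))*(-15) + 3 = (3 + 27/8)*(-15) + 3 = (51/8)*(-15) + 3 = -765/8 + 3 = -741/8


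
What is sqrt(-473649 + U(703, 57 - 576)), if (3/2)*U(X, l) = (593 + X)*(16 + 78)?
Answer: I*sqrt(392433) ≈ 626.44*I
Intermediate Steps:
U(X, l) = 111484/3 + 188*X/3 (U(X, l) = 2*((593 + X)*(16 + 78))/3 = 2*((593 + X)*94)/3 = 2*(55742 + 94*X)/3 = 111484/3 + 188*X/3)
sqrt(-473649 + U(703, 57 - 576)) = sqrt(-473649 + (111484/3 + (188/3)*703)) = sqrt(-473649 + (111484/3 + 132164/3)) = sqrt(-473649 + 81216) = sqrt(-392433) = I*sqrt(392433)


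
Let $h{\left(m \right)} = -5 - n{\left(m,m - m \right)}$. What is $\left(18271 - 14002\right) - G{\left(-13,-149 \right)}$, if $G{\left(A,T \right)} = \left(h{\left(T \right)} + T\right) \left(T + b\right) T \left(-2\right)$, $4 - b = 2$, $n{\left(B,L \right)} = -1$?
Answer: $-6698049$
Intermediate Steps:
$b = 2$ ($b = 4 - 2 = 2$)
$h{\left(m \right)} = -4$ ($h{\left(m \right)} = -5 - -1 = -5 + 1 = -4$)
$G{\left(A,T \right)} = - 2 T \left(-4 + T\right) \left(2 + T\right)$ ($G{\left(A,T \right)} = \left(-4 + T\right) \left(T + 2\right) T \left(-2\right) = \left(-4 + T\right) \left(2 + T\right) T \left(-2\right) = T \left(-4 + T\right) \left(2 + T\right) \left(-2\right) = - 2 T \left(-4 + T\right) \left(2 + T\right)$)
$\left(18271 - 14002\right) - G{\left(-13,-149 \right)} = \left(18271 - 14002\right) - 2 \left(-149\right) \left(8 - \left(-149\right)^{2} + 2 \left(-149\right)\right) = \left(18271 - 14002\right) - 2 \left(-149\right) \left(8 - 22201 - 298\right) = 4269 - 2 \left(-149\right) \left(8 - 22201 - 298\right) = 4269 - 2 \left(-149\right) \left(-22491\right) = 4269 - 6702318 = -6698049$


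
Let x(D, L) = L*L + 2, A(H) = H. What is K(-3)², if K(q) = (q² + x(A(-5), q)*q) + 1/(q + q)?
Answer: 21025/36 ≈ 584.03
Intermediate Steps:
x(D, L) = 2 + L² (x(D, L) = L² + 2 = 2 + L²)
K(q) = q² + 1/(2*q) + q*(2 + q²) (K(q) = (q² + (2 + q²)*q) + 1/(q + q) = (q² + q*(2 + q²)) + 1/(2*q) = q² + 1/(2*q) + q*(2 + q²))
K(-3)² = ((-3)² + (-3)³ + (½)/(-3) + 2*(-3))² = (9 - 27 + (½)*(-⅓) - 6)² = (9 - 27 - ⅙ - 6)² = (-145/6)² = 21025/36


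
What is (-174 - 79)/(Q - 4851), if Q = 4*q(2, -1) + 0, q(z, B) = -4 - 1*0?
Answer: 253/4867 ≈ 0.051983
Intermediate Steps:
q(z, B) = -4 (q(z, B) = -4 + 0 = -4)
Q = -16 (Q = 4*(-4) + 0 = -16 + 0 = -16)
(-174 - 79)/(Q - 4851) = (-174 - 79)/(-16 - 4851) = -253/(-4867) = -253*(-1/4867) = 253/4867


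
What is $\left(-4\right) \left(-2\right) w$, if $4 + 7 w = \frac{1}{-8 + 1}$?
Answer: $- \frac{232}{49} \approx -4.7347$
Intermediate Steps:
$w = - \frac{29}{49}$ ($w = - \frac{4}{7} + \frac{1}{7 \left(-8 + 1\right)} = - \frac{4}{7} + \frac{1}{7 \left(-7\right)} = - \frac{4}{7} + \frac{1}{7} \left(- \frac{1}{7}\right) = - \frac{4}{7} - \frac{1}{49} = - \frac{29}{49} \approx -0.59184$)
$\left(-4\right) \left(-2\right) w = \left(-4\right) \left(-2\right) \left(- \frac{29}{49}\right) = 8 \left(- \frac{29}{49}\right) = - \frac{232}{49}$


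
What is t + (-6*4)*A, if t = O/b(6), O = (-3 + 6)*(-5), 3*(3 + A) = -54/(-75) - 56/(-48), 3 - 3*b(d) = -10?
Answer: 52109/975 ≈ 53.445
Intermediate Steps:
b(d) = 13/3 (b(d) = 1 - 1/3*(-10) = 1 + 10/3 = 13/3)
A = -1067/450 (A = -3 + (-54/(-75) - 56/(-48))/3 = -3 + (-54*(-1/75) - 56*(-1/48))/3 = -3 + (18/25 + 7/6)/3 = -3 + (1/3)*(283/150) = -3 + 283/450 = -1067/450 ≈ -2.3711)
O = -15 (O = 3*(-5) = -15)
t = -45/13 (t = -15/13/3 = -15*3/13 = -45/13 ≈ -3.4615)
t + (-6*4)*A = -45/13 - 6*4*(-1067/450) = -45/13 - 24*(-1067/450) = -45/13 + 4268/75 = 52109/975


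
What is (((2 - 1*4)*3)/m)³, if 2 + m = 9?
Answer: -216/343 ≈ -0.62974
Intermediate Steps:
m = 7 (m = -2 + 9 = 7)
(((2 - 1*4)*3)/m)³ = (((2 - 1*4)*3)/7)³ = (((2 - 4)*3)*(⅐))³ = (-2*3*(⅐))³ = (-6*⅐)³ = (-6/7)³ = -216/343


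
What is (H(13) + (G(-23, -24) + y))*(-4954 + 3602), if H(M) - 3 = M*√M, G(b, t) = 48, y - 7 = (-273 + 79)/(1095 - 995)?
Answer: -1894828/25 - 17576*√13 ≈ -1.3916e+5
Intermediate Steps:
y = 253/50 (y = 7 + (-273 + 79)/(1095 - 995) = 7 - 194/100 = 7 - 194*1/100 = 7 - 97/50 = 253/50 ≈ 5.0600)
H(M) = 3 + M^(3/2) (H(M) = 3 + M*√M = 3 + M^(3/2))
(H(13) + (G(-23, -24) + y))*(-4954 + 3602) = ((3 + 13^(3/2)) + (48 + 253/50))*(-4954 + 3602) = ((3 + 13*√13) + 2653/50)*(-1352) = (2803/50 + 13*√13)*(-1352) = -1894828/25 - 17576*√13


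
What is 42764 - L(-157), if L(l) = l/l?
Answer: 42763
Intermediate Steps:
L(l) = 1
42764 - L(-157) = 42764 - 1*1 = 42764 - 1 = 42763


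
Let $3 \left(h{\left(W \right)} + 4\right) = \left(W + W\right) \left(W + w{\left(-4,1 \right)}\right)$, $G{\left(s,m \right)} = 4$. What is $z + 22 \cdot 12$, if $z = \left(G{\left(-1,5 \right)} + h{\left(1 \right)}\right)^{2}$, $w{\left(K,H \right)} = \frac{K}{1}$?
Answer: $268$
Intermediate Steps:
$w{\left(K,H \right)} = K$ ($w{\left(K,H \right)} = K 1 = K$)
$h{\left(W \right)} = -4 + \frac{2 W \left(-4 + W\right)}{3}$ ($h{\left(W \right)} = -4 + \frac{\left(W + W\right) \left(W - 4\right)}{3} = -4 + \frac{2 W \left(-4 + W\right)}{3}$)
$z = 4$ ($z = \left(4 - \left(\frac{20}{3} - \frac{2}{3}\right)\right)^{2} = \left(4 - 6\right)^{2} = \left(-2\right)^{2} = 4$)
$z + 22 \cdot 12 = 4 + 22 \cdot 12 = 4 + 264 = 268$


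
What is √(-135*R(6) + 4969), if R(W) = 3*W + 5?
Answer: 2*√466 ≈ 43.174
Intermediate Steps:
R(W) = 5 + 3*W
√(-135*R(6) + 4969) = √(-135*(5 + 3*6) + 4969) = √(-135*(5 + 18) + 4969) = √(-135*23 + 4969) = √(-3105 + 4969) = √1864 = 2*√466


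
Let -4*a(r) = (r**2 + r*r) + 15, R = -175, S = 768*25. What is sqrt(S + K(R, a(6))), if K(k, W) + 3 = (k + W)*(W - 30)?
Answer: 3*sqrt(52229)/4 ≈ 171.40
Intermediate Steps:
S = 19200
a(r) = -15/4 - r**2/2 (a(r) = -((r**2 + r*r) + 15)/4 = -((r**2 + r**2) + 15)/4 = -(2*r**2 + 15)/4 = -(15 + 2*r**2)/4 = -15/4 - r**2/2)
K(k, W) = -3 + (-30 + W)*(W + k) (K(k, W) = -3 + (k + W)*(W - 30) = -3 + (W + k)*(-30 + W) = -3 + (-30 + W)*(W + k))
sqrt(S + K(R, a(6))) = sqrt(19200 + (-3 + (-15/4 - 1/2*6**2)**2 - 30*(-15/4 - 1/2*6**2) - 30*(-175) + (-15/4 - 1/2*6**2)*(-175))) = sqrt(19200 + (-3 + (-15/4 - 1/2*36)**2 - 30*(-15/4 - 1/2*36) + 5250 + (-15/4 - 1/2*36)*(-175))) = sqrt(19200 + (-3 + (-15/4 - 18)**2 - 30*(-15/4 - 18) + 5250 + (-15/4 - 18)*(-175))) = sqrt(19200 + (-3 + (-87/4)**2 - 30*(-87/4) + 5250 - 87/4*(-175))) = sqrt(19200 + (-3 + 7569/16 + 1305/2 + 5250 + 15225/4)) = sqrt(19200 + 162861/16) = sqrt(470061/16) = 3*sqrt(52229)/4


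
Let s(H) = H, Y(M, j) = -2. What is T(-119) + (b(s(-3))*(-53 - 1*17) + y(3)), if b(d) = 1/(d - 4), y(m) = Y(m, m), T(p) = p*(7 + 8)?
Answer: -1777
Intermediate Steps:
T(p) = 15*p (T(p) = p*15 = 15*p)
y(m) = -2
b(d) = 1/(-4 + d)
T(-119) + (b(s(-3))*(-53 - 1*17) + y(3)) = 15*(-119) + ((-53 - 1*17)/(-4 - 3) - 2) = -1785 + ((-53 - 17)/(-7) - 2) = -1785 + (-⅐*(-70) - 2) = -1785 + (10 - 2) = -1785 + 8 = -1777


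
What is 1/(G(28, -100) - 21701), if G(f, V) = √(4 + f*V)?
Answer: -21701/470936197 - 2*I*√699/470936197 ≈ -4.6081e-5 - 1.1228e-7*I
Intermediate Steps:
G(f, V) = √(4 + V*f)
1/(G(28, -100) - 21701) = 1/(√(4 - 100*28) - 21701) = 1/(√(4 - 2800) - 21701) = 1/(√(-2796) - 21701) = 1/(2*I*√699 - 21701) = 1/(-21701 + 2*I*√699)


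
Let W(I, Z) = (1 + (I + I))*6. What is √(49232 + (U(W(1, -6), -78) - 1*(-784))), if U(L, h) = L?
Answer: √50034 ≈ 223.68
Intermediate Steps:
W(I, Z) = 6 + 12*I (W(I, Z) = (1 + 2*I)*6 = 6 + 12*I)
√(49232 + (U(W(1, -6), -78) - 1*(-784))) = √(49232 + ((6 + 12*1) - 1*(-784))) = √(49232 + ((6 + 12) + 784)) = √(49232 + (18 + 784)) = √(49232 + 802) = √50034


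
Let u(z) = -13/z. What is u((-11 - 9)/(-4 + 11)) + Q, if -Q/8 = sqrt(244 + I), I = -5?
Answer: 91/20 - 8*sqrt(239) ≈ -119.13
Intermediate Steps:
Q = -8*sqrt(239) (Q = -8*sqrt(244 - 5) = -8*sqrt(239) ≈ -123.68)
u((-11 - 9)/(-4 + 11)) + Q = -13*(-4 + 11)/(-11 - 9) - 8*sqrt(239) = -13/((-20/7)) - 8*sqrt(239) = -13/((-20*1/7)) - 8*sqrt(239) = -13/(-20/7) - 8*sqrt(239) = -13*(-7/20) - 8*sqrt(239) = 91/20 - 8*sqrt(239)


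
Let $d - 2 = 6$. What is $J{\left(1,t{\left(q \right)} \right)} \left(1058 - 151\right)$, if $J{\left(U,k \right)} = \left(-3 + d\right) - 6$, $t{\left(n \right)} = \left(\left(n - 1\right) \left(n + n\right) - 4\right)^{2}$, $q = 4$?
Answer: $-907$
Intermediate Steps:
$d = 8$ ($d = 2 + 6 = 8$)
$t{\left(n \right)} = \left(-4 + 2 n \left(-1 + n\right)\right)^{2}$ ($t{\left(n \right)} = \left(\left(-1 + n\right) 2 n - 4\right)^{2} = \left(2 n \left(-1 + n\right) - 4\right)^{2} = \left(-4 + 2 n \left(-1 + n\right)\right)^{2}$)
$J{\left(U,k \right)} = -1$ ($J{\left(U,k \right)} = \left(-3 + 8\right) - 6 = 5 - 6 = -1$)
$J{\left(1,t{\left(q \right)} \right)} \left(1058 - 151\right) = - (1058 - 151) = \left(-1\right) 907 = -907$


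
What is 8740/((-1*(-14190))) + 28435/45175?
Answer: 15966443/12820665 ≈ 1.2454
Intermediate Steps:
8740/((-1*(-14190))) + 28435/45175 = 8740/14190 + 28435*(1/45175) = 8740*(1/14190) + 5687/9035 = 874/1419 + 5687/9035 = 15966443/12820665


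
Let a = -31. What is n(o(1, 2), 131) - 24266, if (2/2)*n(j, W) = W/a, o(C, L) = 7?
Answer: -752377/31 ≈ -24270.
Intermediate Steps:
n(j, W) = -W/31 (n(j, W) = W/(-31) = W*(-1/31) = -W/31)
n(o(1, 2), 131) - 24266 = -1/31*131 - 24266 = -131/31 - 24266 = -752377/31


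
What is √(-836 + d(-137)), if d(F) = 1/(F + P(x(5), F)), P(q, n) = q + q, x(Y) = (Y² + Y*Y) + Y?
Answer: I*√67719/9 ≈ 28.914*I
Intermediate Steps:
x(Y) = Y + 2*Y² (x(Y) = (Y² + Y²) + Y = 2*Y² + Y = Y + 2*Y²)
P(q, n) = 2*q
d(F) = 1/(110 + F) (d(F) = 1/(F + 2*(5*(1 + 2*5))) = 1/(F + 2*(5*(1 + 10))) = 1/(F + 2*(5*11)) = 1/(F + 2*55) = 1/(F + 110) = 1/(110 + F))
√(-836 + d(-137)) = √(-836 + 1/(110 - 137)) = √(-836 + 1/(-27)) = √(-836 - 1/27) = √(-22573/27) = I*√67719/9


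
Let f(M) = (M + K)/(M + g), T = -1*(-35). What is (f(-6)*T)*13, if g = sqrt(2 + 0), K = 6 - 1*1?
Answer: 1365/17 + 455*sqrt(2)/34 ≈ 99.220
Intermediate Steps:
K = 5 (K = 6 - 1 = 5)
g = sqrt(2) ≈ 1.4142
T = 35
f(M) = (5 + M)/(M + sqrt(2)) (f(M) = (M + 5)/(M + sqrt(2)) = (5 + M)/(M + sqrt(2)))
(f(-6)*T)*13 = (((5 - 6)/(-6 + sqrt(2)))*35)*13 = ((-1/(-6 + sqrt(2)))*35)*13 = (-1/(-6 + sqrt(2))*35)*13 = -35/(-6 + sqrt(2))*13 = -455/(-6 + sqrt(2))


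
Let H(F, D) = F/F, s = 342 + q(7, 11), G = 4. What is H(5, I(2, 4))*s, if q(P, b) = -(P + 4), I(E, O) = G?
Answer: 331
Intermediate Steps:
I(E, O) = 4
q(P, b) = -4 - P (q(P, b) = -(4 + P) = -4 - P)
s = 331 (s = 342 + (-4 - 1*7) = 342 + (-4 - 7) = 342 - 11 = 331)
H(F, D) = 1
H(5, I(2, 4))*s = 1*331 = 331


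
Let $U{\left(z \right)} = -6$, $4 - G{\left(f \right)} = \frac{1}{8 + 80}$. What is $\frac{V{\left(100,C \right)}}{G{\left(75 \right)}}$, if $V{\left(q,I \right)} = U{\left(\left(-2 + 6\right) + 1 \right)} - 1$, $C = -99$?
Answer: $- \frac{616}{351} \approx -1.755$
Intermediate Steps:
$G{\left(f \right)} = \frac{351}{88}$ ($G{\left(f \right)} = 4 - \frac{1}{8 + 80} = 4 - \frac{1}{88} = \frac{351}{88}$)
$V{\left(q,I \right)} = -7$ ($V{\left(q,I \right)} = -6 - 1 = -7$)
$\frac{V{\left(100,C \right)}}{G{\left(75 \right)}} = - \frac{7}{\frac{351}{88}} = \left(-7\right) \frac{88}{351} = - \frac{616}{351}$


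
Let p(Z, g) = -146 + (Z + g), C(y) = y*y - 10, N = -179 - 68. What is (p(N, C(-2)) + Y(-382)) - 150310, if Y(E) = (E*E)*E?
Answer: -55893677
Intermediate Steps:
N = -247
C(y) = -10 + y**2 (C(y) = y**2 - 10 = -10 + y**2)
Y(E) = E**3 (Y(E) = E**2*E = E**3)
p(Z, g) = -146 + Z + g
(p(N, C(-2)) + Y(-382)) - 150310 = ((-146 - 247 + (-10 + (-2)**2)) + (-382)**3) - 150310 = ((-146 - 247 + (-10 + 4)) - 55742968) - 150310 = ((-146 - 247 - 6) - 55742968) - 150310 = (-399 - 55742968) - 150310 = -55743367 - 150310 = -55893677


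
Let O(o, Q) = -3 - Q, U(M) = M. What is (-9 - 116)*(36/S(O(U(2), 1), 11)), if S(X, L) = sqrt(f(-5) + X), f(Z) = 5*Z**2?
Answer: -4500/11 ≈ -409.09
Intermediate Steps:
S(X, L) = sqrt(125 + X) (S(X, L) = sqrt(5*(-5)**2 + X) = sqrt(5*25 + X) = sqrt(125 + X))
(-9 - 116)*(36/S(O(U(2), 1), 11)) = (-9 - 116)*(36/(sqrt(125 + (-3 - 1*1)))) = -4500/(sqrt(125 + (-3 - 1))) = -4500/(sqrt(125 - 4)) = -4500/(sqrt(121)) = -4500/11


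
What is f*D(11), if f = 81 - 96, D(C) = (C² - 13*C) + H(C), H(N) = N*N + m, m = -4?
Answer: -1425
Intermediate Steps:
H(N) = -4 + N² (H(N) = N*N - 4 = N² - 4 = -4 + N²)
D(C) = -4 - 13*C + 2*C² (D(C) = (C² - 13*C) + (-4 + C²) = -4 - 13*C + 2*C²)
f = -15
f*D(11) = -15*(-4 - 13*11 + 2*11²) = -15*(-4 - 143 + 2*121) = -15*(-4 - 143 + 242) = -15*95 = -1425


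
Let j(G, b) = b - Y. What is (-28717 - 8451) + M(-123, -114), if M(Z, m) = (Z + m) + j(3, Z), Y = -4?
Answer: -37524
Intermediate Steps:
j(G, b) = 4 + b (j(G, b) = b - 1*(-4) = b + 4 = 4 + b)
M(Z, m) = 4 + m + 2*Z (M(Z, m) = (Z + m) + (4 + Z) = 4 + m + 2*Z)
(-28717 - 8451) + M(-123, -114) = (-28717 - 8451) + (4 - 114 + 2*(-123)) = -37168 + (4 - 114 - 246) = -37168 - 356 = -37524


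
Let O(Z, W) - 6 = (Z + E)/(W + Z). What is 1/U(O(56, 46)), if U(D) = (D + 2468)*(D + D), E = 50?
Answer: 2601/90630986 ≈ 2.8699e-5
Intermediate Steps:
O(Z, W) = 6 + (50 + Z)/(W + Z) (O(Z, W) = 6 + (Z + 50)/(W + Z) = 6 + (50 + Z)/(W + Z))
U(D) = 2*D*(2468 + D) (U(D) = (2468 + D)*(2*D) = 2*D*(2468 + D))
1/U(O(56, 46)) = 1/(2*((50 + 6*46 + 7*56)/(46 + 56))*(2468 + (50 + 6*46 + 7*56)/(46 + 56))) = 1/(2*((50 + 276 + 392)/102)*(2468 + (50 + 276 + 392)/102)) = 1/(2*((1/102)*718)*(2468 + (1/102)*718)) = 1/(2*(359/51)*(2468 + 359/51)) = 1/(2*(359/51)*(126227/51)) = 1/(90630986/2601) = 2601/90630986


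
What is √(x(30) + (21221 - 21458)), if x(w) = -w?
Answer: I*√267 ≈ 16.34*I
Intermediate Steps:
√(x(30) + (21221 - 21458)) = √(-1*30 + (21221 - 21458)) = √(-30 - 237) = √(-267) = I*√267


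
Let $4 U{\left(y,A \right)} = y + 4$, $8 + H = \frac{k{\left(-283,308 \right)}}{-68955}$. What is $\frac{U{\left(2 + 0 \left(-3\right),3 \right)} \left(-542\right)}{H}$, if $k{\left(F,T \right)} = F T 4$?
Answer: $\frac{56060415}{202984} \approx 276.18$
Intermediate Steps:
$k{\left(F,T \right)} = 4 F T$
$H = - \frac{202984}{68955}$ ($H = -8 + \frac{4 \left(-283\right) 308}{-68955} = -8 - - \frac{348656}{68955} = -8 + \frac{348656}{68955} = - \frac{202984}{68955} \approx -2.9437$)
$U{\left(y,A \right)} = 1 + \frac{y}{4}$ ($U{\left(y,A \right)} = \frac{y + 4}{4} = \frac{4 + y}{4} = 1 + \frac{y}{4}$)
$\frac{U{\left(2 + 0 \left(-3\right),3 \right)} \left(-542\right)}{H} = \frac{\left(1 + \frac{2 + 0 \left(-3\right)}{4}\right) \left(-542\right)}{- \frac{202984}{68955}} = \left(1 + \frac{2 + 0}{4}\right) \left(-542\right) \left(- \frac{68955}{202984}\right) = \left(1 + \frac{1}{4} \cdot 2\right) \left(-542\right) \left(- \frac{68955}{202984}\right) = \left(1 + \frac{1}{2}\right) \left(-542\right) \left(- \frac{68955}{202984}\right) = \frac{3}{2} \left(-542\right) \left(- \frac{68955}{202984}\right) = \left(-813\right) \left(- \frac{68955}{202984}\right) = \frac{56060415}{202984}$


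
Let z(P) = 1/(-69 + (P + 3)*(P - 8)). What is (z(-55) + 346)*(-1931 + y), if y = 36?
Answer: -2102735585/3207 ≈ -6.5567e+5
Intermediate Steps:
z(P) = 1/(-69 + (-8 + P)*(3 + P)) (z(P) = 1/(-69 + (3 + P)*(-8 + P)) = 1/(-69 + (-8 + P)*(3 + P)))
(z(-55) + 346)*(-1931 + y) = (1/(-93 + (-55)**2 - 5*(-55)) + 346)*(-1931 + 36) = (1/(-93 + 3025 + 275) + 346)*(-1895) = (1/3207 + 346)*(-1895) = (1109623/3207)*(-1895) = -2102735585/3207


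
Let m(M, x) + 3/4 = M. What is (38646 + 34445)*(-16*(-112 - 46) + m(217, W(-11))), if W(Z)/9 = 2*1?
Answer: 802319907/4 ≈ 2.0058e+8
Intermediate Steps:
W(Z) = 18 (W(Z) = 9*(2*1) = 9*2 = 18)
m(M, x) = -3/4 + M
(38646 + 34445)*(-16*(-112 - 46) + m(217, W(-11))) = (38646 + 34445)*(-16*(-112 - 46) + (-3/4 + 217)) = 73091*(-16*(-158) + 865/4) = 73091*(2528 + 865/4) = 73091*(10977/4) = 802319907/4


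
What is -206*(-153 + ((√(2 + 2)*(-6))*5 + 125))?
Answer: 18128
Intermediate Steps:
-206*(-153 + ((√(2 + 2)*(-6))*5 + 125)) = -206*(-153 + ((√4*(-6))*5 + 125)) = -206*(-153 + ((2*(-6))*5 + 125)) = -206*(-153 + (-12*5 + 125)) = -206*(-153 + (-60 + 125)) = -206*(-153 + 65) = -206*(-88) = 18128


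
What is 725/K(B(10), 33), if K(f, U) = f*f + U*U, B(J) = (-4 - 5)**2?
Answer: 29/306 ≈ 0.094771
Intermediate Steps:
B(J) = 81 (B(J) = (-9)**2 = 81)
K(f, U) = U**2 + f**2 (K(f, U) = f**2 + U**2 = U**2 + f**2)
725/K(B(10), 33) = 725/(33**2 + 81**2) = 725/(1089 + 6561) = 725/7650 = 725*(1/7650) = 29/306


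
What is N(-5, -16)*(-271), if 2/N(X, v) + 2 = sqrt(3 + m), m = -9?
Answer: 542/5 + 271*I*sqrt(6)/5 ≈ 108.4 + 132.76*I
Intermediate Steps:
N(X, v) = 2/(-2 + I*sqrt(6)) (N(X, v) = 2/(-2 + sqrt(3 - 9)) = 2/(-2 + sqrt(-6)) = 2/(-2 + I*sqrt(6)))
N(-5, -16)*(-271) = (-2/5 - I*sqrt(6)/5)*(-271) = 542/5 + 271*I*sqrt(6)/5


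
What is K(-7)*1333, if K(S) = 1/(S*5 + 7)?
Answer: -1333/28 ≈ -47.607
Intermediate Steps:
K(S) = 1/(7 + 5*S) (K(S) = 1/(5*S + 7) = 1/(7 + 5*S))
K(-7)*1333 = 1333/(7 + 5*(-7)) = 1333/(7 - 35) = 1333/(-28) = -1/28*1333 = -1333/28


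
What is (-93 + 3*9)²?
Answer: 4356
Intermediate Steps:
(-93 + 3*9)² = (-93 + 27)² = (-66)² = 4356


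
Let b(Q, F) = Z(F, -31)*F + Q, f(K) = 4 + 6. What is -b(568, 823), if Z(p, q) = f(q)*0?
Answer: -568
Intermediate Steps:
f(K) = 10
Z(p, q) = 0 (Z(p, q) = 10*0 = 0)
b(Q, F) = Q (b(Q, F) = 0*F + Q = 0 + Q = Q)
-b(568, 823) = -1*568 = -568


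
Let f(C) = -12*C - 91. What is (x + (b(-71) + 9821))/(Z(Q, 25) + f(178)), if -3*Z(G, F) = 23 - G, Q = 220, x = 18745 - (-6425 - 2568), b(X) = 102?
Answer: -112983/6484 ≈ -17.425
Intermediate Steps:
x = 27738 (x = 18745 - 1*(-8993) = 18745 + 8993 = 27738)
Z(G, F) = -23/3 + G/3 (Z(G, F) = -(23 - G)/3 = -23/3 + G/3)
f(C) = -91 - 12*C
(x + (b(-71) + 9821))/(Z(Q, 25) + f(178)) = (27738 + (102 + 9821))/((-23/3 + (⅓)*220) + (-91 - 12*178)) = (27738 + 9923)/((-23/3 + 220/3) + (-91 - 2136)) = 37661/(197/3 - 2227) = 37661/(-6484/3) = 37661*(-3/6484) = -112983/6484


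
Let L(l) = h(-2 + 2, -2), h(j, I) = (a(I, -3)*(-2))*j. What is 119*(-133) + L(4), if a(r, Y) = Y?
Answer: -15827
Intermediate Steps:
h(j, I) = 6*j (h(j, I) = (-3*(-2))*j = 6*j)
L(l) = 0 (L(l) = 6*(-2 + 2) = 6*0 = 0)
119*(-133) + L(4) = 119*(-133) + 0 = -15827 + 0 = -15827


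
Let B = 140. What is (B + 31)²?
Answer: 29241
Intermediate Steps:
(B + 31)² = (140 + 31)² = 171² = 29241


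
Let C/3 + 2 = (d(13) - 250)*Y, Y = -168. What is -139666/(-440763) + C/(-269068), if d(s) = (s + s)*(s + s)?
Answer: 66107937509/59297609442 ≈ 1.1148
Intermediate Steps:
d(s) = 4*s² (d(s) = (2*s)*(2*s) = 4*s²)
C = -214710 (C = -6 + 3*((4*13² - 250)*(-168)) = -6 + 3*((4*169 - 250)*(-168)) = -6 + 3*((676 - 250)*(-168)) = -6 + 3*(426*(-168)) = -6 + 3*(-71568) = -6 - 214704 = -214710)
-139666/(-440763) + C/(-269068) = -139666/(-440763) - 214710/(-269068) = -139666*(-1/440763) - 214710*(-1/269068) = 139666/440763 + 107355/134534 = 66107937509/59297609442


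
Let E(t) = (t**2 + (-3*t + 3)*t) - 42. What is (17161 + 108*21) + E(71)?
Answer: 9518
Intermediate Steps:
E(t) = -42 + t**2 + t*(3 - 3*t) (E(t) = (t**2 + (3 - 3*t)*t) - 42 = (t**2 + t*(3 - 3*t)) - 42 = -42 + t**2 + t*(3 - 3*t))
(17161 + 108*21) + E(71) = (17161 + 108*21) + (-42 - 2*71**2 + 3*71) = (17161 + 2268) + (-42 - 2*5041 + 213) = 19429 + (-42 - 10082 + 213) = 19429 - 9911 = 9518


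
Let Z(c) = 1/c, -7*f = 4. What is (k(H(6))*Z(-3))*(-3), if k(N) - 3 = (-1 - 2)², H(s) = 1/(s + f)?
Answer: 12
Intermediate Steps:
f = -4/7 (f = -⅐*4 = -4/7 ≈ -0.57143)
H(s) = 1/(-4/7 + s) (H(s) = 1/(s - 4/7) = 1/(-4/7 + s))
Z(c) = 1/c
k(N) = 12 (k(N) = 3 + (-1 - 2)² = 3 + (-3)² = 3 + 9 = 12)
(k(H(6))*Z(-3))*(-3) = (12/(-3))*(-3) = (12*(-⅓))*(-3) = -4*(-3) = 12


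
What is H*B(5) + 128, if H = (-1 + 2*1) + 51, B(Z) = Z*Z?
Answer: 1428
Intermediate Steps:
B(Z) = Z²
H = 52 (H = (-1 + 2) + 51 = 1 + 51 = 52)
H*B(5) + 128 = 52*5² + 128 = 52*25 + 128 = 1300 + 128 = 1428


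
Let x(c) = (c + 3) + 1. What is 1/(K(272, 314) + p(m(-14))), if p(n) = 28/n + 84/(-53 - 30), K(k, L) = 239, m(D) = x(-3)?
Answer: 83/22077 ≈ 0.0037596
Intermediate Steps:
x(c) = 4 + c (x(c) = (3 + c) + 1 = 4 + c)
m(D) = 1 (m(D) = 4 - 3 = 1)
p(n) = -84/83 + 28/n (p(n) = 28/n + 84/(-83) = 28/n + 84*(-1/83) = 28/n - 84/83 = -84/83 + 28/n)
1/(K(272, 314) + p(m(-14))) = 1/(239 + (-84/83 + 28/1)) = 1/(239 + (-84/83 + 28*1)) = 1/(239 + (-84/83 + 28)) = 1/(239 + 2240/83) = 1/(22077/83) = 83/22077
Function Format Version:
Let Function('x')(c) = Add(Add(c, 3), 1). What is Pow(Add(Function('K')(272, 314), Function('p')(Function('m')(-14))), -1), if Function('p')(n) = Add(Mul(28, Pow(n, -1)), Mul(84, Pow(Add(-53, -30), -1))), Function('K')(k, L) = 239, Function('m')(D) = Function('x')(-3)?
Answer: Rational(83, 22077) ≈ 0.0037596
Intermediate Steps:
Function('x')(c) = Add(4, c) (Function('x')(c) = Add(Add(3, c), 1) = Add(4, c))
Function('m')(D) = 1 (Function('m')(D) = Add(4, -3) = 1)
Function('p')(n) = Add(Rational(-84, 83), Mul(28, Pow(n, -1))) (Function('p')(n) = Add(Mul(28, Pow(n, -1)), Mul(84, Pow(-83, -1))) = Add(Mul(28, Pow(n, -1)), Mul(84, Rational(-1, 83))) = Add(Mul(28, Pow(n, -1)), Rational(-84, 83)) = Add(Rational(-84, 83), Mul(28, Pow(n, -1))))
Pow(Add(Function('K')(272, 314), Function('p')(Function('m')(-14))), -1) = Pow(Add(239, Add(Rational(-84, 83), Mul(28, Pow(1, -1)))), -1) = Pow(Add(239, Add(Rational(-84, 83), Mul(28, 1))), -1) = Pow(Add(239, Add(Rational(-84, 83), 28)), -1) = Pow(Add(239, Rational(2240, 83)), -1) = Pow(Rational(22077, 83), -1) = Rational(83, 22077)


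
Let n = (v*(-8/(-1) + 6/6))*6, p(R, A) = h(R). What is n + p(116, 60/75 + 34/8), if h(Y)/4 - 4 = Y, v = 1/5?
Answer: 2454/5 ≈ 490.80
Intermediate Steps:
v = ⅕ ≈ 0.20000
h(Y) = 16 + 4*Y
p(R, A) = 16 + 4*R
n = 54/5 (n = ((-8/(-1) + 6/6)/5)*6 = ((-8*(-1) + 6*(⅙))/5)*6 = ((8 + 1)/5)*6 = ((⅕)*9)*6 = (9/5)*6 = 54/5 ≈ 10.800)
n + p(116, 60/75 + 34/8) = 54/5 + (16 + 4*116) = 54/5 + (16 + 464) = 54/5 + 480 = 2454/5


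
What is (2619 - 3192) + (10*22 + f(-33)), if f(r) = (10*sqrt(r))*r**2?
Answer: -353 + 10890*I*sqrt(33) ≈ -353.0 + 62558.0*I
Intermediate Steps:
f(r) = 10*r**(5/2)
(2619 - 3192) + (10*22 + f(-33)) = (2619 - 3192) + (10*22 + 10*(-33)**(5/2)) = -573 + (220 + 10*(1089*I*sqrt(33))) = -573 + (220 + 10890*I*sqrt(33)) = -353 + 10890*I*sqrt(33)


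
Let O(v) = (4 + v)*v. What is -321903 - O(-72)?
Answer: -326799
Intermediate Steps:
O(v) = v*(4 + v)
-321903 - O(-72) = -321903 - (-72)*(4 - 72) = -321903 - (-72)*(-68) = -321903 - 1*4896 = -321903 - 4896 = -326799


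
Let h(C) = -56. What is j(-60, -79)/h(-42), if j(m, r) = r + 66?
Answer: 13/56 ≈ 0.23214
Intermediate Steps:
j(m, r) = 66 + r
j(-60, -79)/h(-42) = (66 - 79)/(-56) = -13*(-1/56) = 13/56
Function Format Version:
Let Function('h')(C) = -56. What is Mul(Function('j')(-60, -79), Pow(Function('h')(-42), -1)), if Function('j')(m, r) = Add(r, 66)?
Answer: Rational(13, 56) ≈ 0.23214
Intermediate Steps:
Function('j')(m, r) = Add(66, r)
Mul(Function('j')(-60, -79), Pow(Function('h')(-42), -1)) = Mul(Add(66, -79), Pow(-56, -1)) = Mul(-13, Rational(-1, 56)) = Rational(13, 56)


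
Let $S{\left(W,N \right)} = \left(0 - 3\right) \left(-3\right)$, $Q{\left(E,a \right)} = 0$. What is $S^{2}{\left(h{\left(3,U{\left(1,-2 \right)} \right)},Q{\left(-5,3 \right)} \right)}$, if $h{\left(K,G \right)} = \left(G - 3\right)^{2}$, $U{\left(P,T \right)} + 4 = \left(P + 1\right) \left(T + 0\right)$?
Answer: $81$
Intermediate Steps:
$U{\left(P,T \right)} = -4 + T \left(1 + P\right)$ ($U{\left(P,T \right)} = -4 + \left(P + 1\right) \left(T + 0\right) = -4 + \left(1 + P\right) T = -4 + T \left(1 + P\right)$)
$h{\left(K,G \right)} = \left(-3 + G\right)^{2}$
$S{\left(W,N \right)} = 9$ ($S{\left(W,N \right)} = \left(-3\right) \left(-3\right) = 9$)
$S^{2}{\left(h{\left(3,U{\left(1,-2 \right)} \right)},Q{\left(-5,3 \right)} \right)} = 9^{2} = 81$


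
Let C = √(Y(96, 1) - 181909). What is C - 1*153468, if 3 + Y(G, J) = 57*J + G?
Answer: -153468 + I*√181759 ≈ -1.5347e+5 + 426.33*I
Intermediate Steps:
Y(G, J) = -3 + G + 57*J (Y(G, J) = -3 + (57*J + G) = -3 + (G + 57*J) = -3 + G + 57*J)
C = I*√181759 (C = √((-3 + 96 + 57*1) - 181909) = √((-3 + 96 + 57) - 181909) = √(150 - 181909) = √(-181759) = I*√181759 ≈ 426.33*I)
C - 1*153468 = I*√181759 - 1*153468 = I*√181759 - 153468 = -153468 + I*√181759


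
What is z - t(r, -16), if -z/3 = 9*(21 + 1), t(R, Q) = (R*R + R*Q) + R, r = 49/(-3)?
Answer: -9952/9 ≈ -1105.8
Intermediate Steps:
r = -49/3 (r = 49*(-⅓) = -49/3 ≈ -16.333)
t(R, Q) = R + R² + Q*R (t(R, Q) = (R² + Q*R) + R = R + R² + Q*R)
z = -594 (z = -27*(21 + 1) = -27*22 = -3*198 = -594)
z - t(r, -16) = -594 - (-49)*(1 - 16 - 49/3)/3 = -594 - (-49)*(-94)/(3*3) = -594 - 1*4606/9 = -594 - 4606/9 = -9952/9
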